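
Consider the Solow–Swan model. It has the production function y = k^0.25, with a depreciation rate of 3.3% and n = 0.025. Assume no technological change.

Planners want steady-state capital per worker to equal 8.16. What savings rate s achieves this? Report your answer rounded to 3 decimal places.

Steady state requires s·f(k) = (n + δ)·k, i.e. s·k^α = (n + δ)·k.
So s / (n + δ) = (k*)^(1−α) = 8.16^0.75 = 4.8280.
Therefore s = 4.8280 × (n + δ) = 4.8280 × 0.058 = 0.2800.

s ≈ 0.280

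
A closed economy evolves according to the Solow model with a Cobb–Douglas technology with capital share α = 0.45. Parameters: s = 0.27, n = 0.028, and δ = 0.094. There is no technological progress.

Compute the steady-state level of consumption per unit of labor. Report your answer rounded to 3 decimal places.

Steady state requires s·f(k) = (n + δ)·k, i.e. s·k^α = (n + δ)·k.
Rearranging, k^(1−α) = s / (n + δ).
k^0.55 = 0.27 / (0.028 + 0.094) = 0.27 / 0.122 = 2.2131
k* = 2.2131^(1/0.55) ≈ 4.2391
y* = (k*)^α = 4.2391^0.45 ≈ 1.9155
c* = (1 − s)·y* = (1 − 0.27) × 1.9155 ≈ 1.3983

c* ≈ 1.398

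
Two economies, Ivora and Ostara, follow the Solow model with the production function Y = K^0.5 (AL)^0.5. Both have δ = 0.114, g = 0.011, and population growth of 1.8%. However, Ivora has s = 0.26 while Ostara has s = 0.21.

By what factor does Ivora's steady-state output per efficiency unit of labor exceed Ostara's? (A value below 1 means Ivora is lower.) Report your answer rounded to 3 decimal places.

Steady-state y* = [s/(n + g + δ)]^(α/(1−α)), so the ratio is [ (s_I/(n + g + δ)_I) / (s_O/(n + g + δ)_O) ]^1.
s_I/(n + g + δ)_I = 0.26/0.143 = 1.8182; s_O/(n + g + δ)_O = 0.21/0.143 = 1.4685.
Ratio = (1.8182/1.4685)^1 = 1.2381^1 ≈ 1.2381

y*_I / y*_O ≈ 1.238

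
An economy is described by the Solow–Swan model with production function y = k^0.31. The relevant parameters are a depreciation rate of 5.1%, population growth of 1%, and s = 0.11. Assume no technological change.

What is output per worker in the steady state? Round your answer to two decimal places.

y* = 1.30

In steady state, investment equals break-even investment: s·k^α = (n + δ)·k.
Dividing both sides by k: k^(1−α) = s / (n + δ).
k^0.69 = 0.11 / (0.010 + 0.051) = 0.11 / 0.061 = 1.8033
k* = 1.8033^(1/0.69) ≈ 2.3502
y* = (k*)^α = 2.3502^0.31 ≈ 1.3033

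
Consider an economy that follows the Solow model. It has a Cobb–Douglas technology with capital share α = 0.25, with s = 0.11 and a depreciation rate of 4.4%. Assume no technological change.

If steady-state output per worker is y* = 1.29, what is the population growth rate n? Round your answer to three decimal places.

At the steady state, Δk = 0, so s·k^α = (n + δ)·k.
Since y* = [s/(n + δ)]^(α/(1−α)), we have s/(n + δ) = (y*)^((1−α)/α) = 1.29^3 = 2.1467.
Therefore n + δ = s / 2.1467 = 0.11 / 2.1467 = 0.0512, so n = 0.0512 − 0.044 = 0.0072.

n ≈ 0.007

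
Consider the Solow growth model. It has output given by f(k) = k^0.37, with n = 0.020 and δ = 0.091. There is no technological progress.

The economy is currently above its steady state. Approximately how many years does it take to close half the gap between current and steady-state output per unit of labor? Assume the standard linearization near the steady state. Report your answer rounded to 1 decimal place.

Near the steady state the convergence rate is λ = (1 − α)(n + δ).
λ = (1 − 0.37) × 0.111 = 0.63 × 0.111 = 0.06993
Half-life = ln 2 / λ = 0.6931 / 0.06993 ≈ 9.91 years

about 9.9 years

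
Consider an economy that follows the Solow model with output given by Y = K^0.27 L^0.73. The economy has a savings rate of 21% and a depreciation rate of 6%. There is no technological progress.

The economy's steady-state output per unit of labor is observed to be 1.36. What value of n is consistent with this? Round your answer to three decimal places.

n ≈ 0.031

In steady state, investment equals break-even investment: s·k^α = (n + δ)·k.
Since y* = [s/(n + δ)]^(α/(1−α)), we have s/(n + δ) = (y*)^((1−α)/α) = 1.36^2.7037 = 2.2964.
Therefore n + δ = s / 2.2964 = 0.21 / 2.2964 = 0.0914, so n = 0.0914 − 0.060 = 0.0314.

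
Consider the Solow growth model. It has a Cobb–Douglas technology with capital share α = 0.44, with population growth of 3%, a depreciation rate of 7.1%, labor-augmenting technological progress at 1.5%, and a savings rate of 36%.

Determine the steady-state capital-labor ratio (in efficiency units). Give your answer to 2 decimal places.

Steady state requires s·f(k) = (n + g + δ)·k, i.e. s·k^α = (n + g + δ)·k.
Rearranging, k^(1−α) = s / (n + g + δ).
k^0.56 = 0.36 / (0.030 + 0.015 + 0.071) = 0.36 / 0.116 = 3.1034
k* = 3.1034^(1/0.56) ≈ 7.5558

k* = 7.56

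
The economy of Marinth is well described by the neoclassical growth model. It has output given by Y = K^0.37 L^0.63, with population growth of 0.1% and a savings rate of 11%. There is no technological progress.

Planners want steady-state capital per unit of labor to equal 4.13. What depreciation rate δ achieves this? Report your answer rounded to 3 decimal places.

In steady state, investment equals break-even investment: s·k^α = (n + δ)·k.
So s / (n + δ) = (k*)^(1−α) = 4.13^0.63 = 2.4437.
Therefore n + δ = s / 2.4437 = 0.11 / 2.4437 = 0.0450, so δ = 0.0450 − 0.001 = 0.0440.

δ ≈ 0.044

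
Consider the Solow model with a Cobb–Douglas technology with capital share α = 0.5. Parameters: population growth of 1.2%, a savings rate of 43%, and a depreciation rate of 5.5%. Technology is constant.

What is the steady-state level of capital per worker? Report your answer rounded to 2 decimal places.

In steady state, investment equals break-even investment: s·k^α = (n + δ)·k.
Dividing both sides by k: k^(1−α) = s / (n + δ).
k^0.5 = 0.43 / (0.012 + 0.055) = 0.43 / 0.067 = 6.4179
k* = 6.4179^(1/0.5) ≈ 41.1894

k* ≈ 41.19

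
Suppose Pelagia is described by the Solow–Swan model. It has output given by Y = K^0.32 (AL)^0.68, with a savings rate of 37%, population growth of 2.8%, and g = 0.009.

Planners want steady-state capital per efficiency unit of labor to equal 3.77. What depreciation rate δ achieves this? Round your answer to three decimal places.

δ ≈ 0.113

Steady state requires s·f(k) = (n + g + δ)·k, i.e. s·k^α = (n + g + δ)·k.
So s / (n + g + δ) = (k*)^(1−α) = 3.77^0.68 = 2.4655.
Therefore n + g + δ = s / 2.4655 = 0.37 / 2.4655 = 0.1501, so δ = 0.1501 − 0.037 = 0.1131.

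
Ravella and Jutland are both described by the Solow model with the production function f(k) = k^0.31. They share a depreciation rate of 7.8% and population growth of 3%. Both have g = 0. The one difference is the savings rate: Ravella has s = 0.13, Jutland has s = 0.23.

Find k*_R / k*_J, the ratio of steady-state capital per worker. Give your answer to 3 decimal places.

Steady-state k* = [s/(n + δ)]^(1/(1−α)), so the ratio is [ (s_R/(n + δ)_R) / (s_J/(n + δ)_J) ]^1.4493.
s_R/(n + δ)_R = 0.13/0.108 = 1.2037; s_J/(n + δ)_J = 0.23/0.108 = 2.1296.
Ratio = (1.2037/2.1296)^1.4493 = 0.5652^1.4493 ≈ 0.4374

ratio ≈ 0.437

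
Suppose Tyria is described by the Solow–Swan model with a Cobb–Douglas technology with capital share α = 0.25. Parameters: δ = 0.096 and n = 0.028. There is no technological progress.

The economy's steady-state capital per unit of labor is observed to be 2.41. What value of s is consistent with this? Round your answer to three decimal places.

s ≈ 0.240

In steady state, investment equals break-even investment: s·k^α = (n + δ)·k.
So s / (n + δ) = (k*)^(1−α) = 2.41^0.75 = 1.9343.
Therefore s = 1.9343 × (n + δ) = 1.9343 × 0.124 = 0.2399.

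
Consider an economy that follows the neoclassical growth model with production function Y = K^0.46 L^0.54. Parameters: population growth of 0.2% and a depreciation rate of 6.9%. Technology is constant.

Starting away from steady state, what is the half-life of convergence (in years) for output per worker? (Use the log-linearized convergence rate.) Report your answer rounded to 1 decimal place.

Near the steady state the convergence rate is λ = (1 − α)(n + δ).
λ = (1 − 0.46) × 0.071 = 0.54 × 0.071 = 0.03834
Half-life = ln 2 / λ = 0.6931 / 0.03834 ≈ 18.08 years

about 18.1 years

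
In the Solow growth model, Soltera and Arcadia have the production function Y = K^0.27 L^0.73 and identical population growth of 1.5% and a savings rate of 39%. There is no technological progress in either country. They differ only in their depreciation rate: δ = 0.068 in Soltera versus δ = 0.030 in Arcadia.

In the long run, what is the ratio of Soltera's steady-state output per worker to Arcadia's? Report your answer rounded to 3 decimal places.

y*_S / y*_A ≈ 0.797

Steady-state y* = [s/(n + δ)]^(α/(1−α)), so the ratio is [ (s_S/(n + δ)_S) / (s_A/(n + δ)_A) ]^0.3699.
s_S/(n + δ)_S = 0.39/0.083 = 4.6988; s_A/(n + δ)_A = 0.39/0.045 = 8.6667.
Ratio = (4.6988/8.6667)^0.3699 = 0.5422^0.3699 ≈ 0.7974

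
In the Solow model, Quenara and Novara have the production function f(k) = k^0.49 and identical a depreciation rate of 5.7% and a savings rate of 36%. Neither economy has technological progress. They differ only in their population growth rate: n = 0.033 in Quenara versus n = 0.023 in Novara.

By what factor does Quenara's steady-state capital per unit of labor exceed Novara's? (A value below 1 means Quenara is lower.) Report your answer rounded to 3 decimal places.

Steady-state k* = [s/(n + δ)]^(1/(1−α)), so the ratio is [ (s_Q/(n + δ)_Q) / (s_N/(n + δ)_N) ]^1.9608.
s_Q/(n + δ)_Q = 0.36/0.090 = 4.0000; s_N/(n + δ)_N = 0.36/0.080 = 4.5000.
Ratio = (4.0000/4.5000)^1.9608 = 0.8889^1.9608 ≈ 0.7938

ratio ≈ 0.794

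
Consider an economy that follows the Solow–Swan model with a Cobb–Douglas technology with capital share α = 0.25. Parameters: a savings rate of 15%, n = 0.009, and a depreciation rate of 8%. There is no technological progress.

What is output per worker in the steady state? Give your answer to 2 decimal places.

Steady state requires s·f(k) = (n + δ)·k, i.e. s·k^α = (n + δ)·k.
Rearranging, k^(1−α) = s / (n + δ).
k^0.75 = 0.15 / (0.009 + 0.080) = 0.15 / 0.089 = 1.6854
k* = 1.6854^(1/0.75) ≈ 2.0057
y* = (k*)^α = 2.0057^0.25 ≈ 1.1901

y* ≈ 1.19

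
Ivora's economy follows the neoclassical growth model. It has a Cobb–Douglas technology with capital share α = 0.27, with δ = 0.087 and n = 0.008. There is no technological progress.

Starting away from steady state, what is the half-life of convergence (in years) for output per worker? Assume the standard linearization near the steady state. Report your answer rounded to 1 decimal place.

t_½ ≈ 10.0 years

Near the steady state the convergence rate is λ = (1 − α)(n + δ).
λ = (1 − 0.27) × 0.095 = 0.73 × 0.095 = 0.06935
Half-life = ln 2 / λ = 0.6931 / 0.06935 ≈ 9.99 years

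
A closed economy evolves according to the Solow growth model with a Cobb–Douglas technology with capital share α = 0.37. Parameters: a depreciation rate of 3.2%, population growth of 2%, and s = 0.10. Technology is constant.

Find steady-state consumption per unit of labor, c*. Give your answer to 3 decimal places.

c* = 1.321

Steady state requires s·f(k) = (n + δ)·k, i.e. s·k^α = (n + δ)·k.
Dividing both sides by k: k^(1−α) = s / (n + δ).
k^0.63 = 0.10 / (0.020 + 0.032) = 0.10 / 0.052 = 1.9231
k* = 1.9231^(1/0.63) ≈ 2.8236
y* = (k*)^α = 2.8236^0.37 ≈ 1.4682
c* = (1 − s)·y* = (1 − 0.10) × 1.4682 ≈ 1.3214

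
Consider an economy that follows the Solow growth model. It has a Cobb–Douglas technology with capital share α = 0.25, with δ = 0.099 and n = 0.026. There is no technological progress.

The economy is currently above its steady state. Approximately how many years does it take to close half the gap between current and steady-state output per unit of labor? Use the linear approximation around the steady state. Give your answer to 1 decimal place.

Near the steady state the convergence rate is λ = (1 − α)(n + δ).
λ = (1 − 0.25) × 0.125 = 0.75 × 0.125 = 0.09375
Half-life = ln 2 / λ = 0.6931 / 0.09375 ≈ 7.39 years

half-life ≈ 7.4 years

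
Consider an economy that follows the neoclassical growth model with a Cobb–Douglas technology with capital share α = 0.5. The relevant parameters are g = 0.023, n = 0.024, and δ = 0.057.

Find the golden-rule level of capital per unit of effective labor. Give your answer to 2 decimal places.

k_gold ≈ 23.11

The golden rule sets f'(k) = n + g + δ, i.e. α·k^(α−1) = n + g + δ.
So k^(1−α) = α / (n + g + δ) = 0.5 / 0.104 = 4.8077.
k_gold = 4.8077^(1/0.5) ≈ 23.1140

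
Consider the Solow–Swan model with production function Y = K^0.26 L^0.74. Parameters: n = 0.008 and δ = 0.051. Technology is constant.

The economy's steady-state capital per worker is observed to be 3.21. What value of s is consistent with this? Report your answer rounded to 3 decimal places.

In steady state, investment equals break-even investment: s·k^α = (n + δ)·k.
So s / (n + δ) = (k*)^(1−α) = 3.21^0.74 = 2.3704.
Therefore s = 2.3704 × (n + δ) = 2.3704 × 0.059 = 0.1399.

s ≈ 0.140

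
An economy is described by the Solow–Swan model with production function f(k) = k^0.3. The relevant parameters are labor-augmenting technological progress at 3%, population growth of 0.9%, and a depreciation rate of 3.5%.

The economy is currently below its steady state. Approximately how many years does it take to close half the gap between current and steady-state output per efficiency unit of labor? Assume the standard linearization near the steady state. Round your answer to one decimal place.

Near the steady state the convergence rate is λ = (1 − α)(n + g + δ).
λ = (1 − 0.3) × 0.074 = 0.7 × 0.074 = 0.0518
Half-life = ln 2 / λ = 0.6931 / 0.0518 ≈ 13.38 years

t_½ ≈ 13.4 years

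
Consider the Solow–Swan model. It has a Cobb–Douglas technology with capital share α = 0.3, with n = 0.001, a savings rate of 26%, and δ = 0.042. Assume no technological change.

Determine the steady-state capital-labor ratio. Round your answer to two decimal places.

k* = 13.07

At the steady state, Δk = 0, so s·k^α = (n + δ)·k.
Rearranging, k^(1−α) = s / (n + δ).
k^0.7 = 0.26 / (0.001 + 0.042) = 0.26 / 0.043 = 6.0465
k* = 6.0465^(1/0.7) ≈ 13.0748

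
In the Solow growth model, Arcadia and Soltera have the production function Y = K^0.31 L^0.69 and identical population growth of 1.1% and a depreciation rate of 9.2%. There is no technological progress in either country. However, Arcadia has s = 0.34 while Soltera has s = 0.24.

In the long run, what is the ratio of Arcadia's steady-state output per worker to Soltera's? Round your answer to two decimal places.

ratio ≈ 1.17

Steady-state y* = [s/(n + δ)]^(α/(1−α)), so the ratio is [ (s_A/(n + δ)_A) / (s_S/(n + δ)_S) ]^0.4493.
s_A/(n + δ)_A = 0.34/0.103 = 3.3010; s_S/(n + δ)_S = 0.24/0.103 = 2.3301.
Ratio = (3.3010/2.3301)^0.4493 = 1.4167^0.4493 ≈ 1.1694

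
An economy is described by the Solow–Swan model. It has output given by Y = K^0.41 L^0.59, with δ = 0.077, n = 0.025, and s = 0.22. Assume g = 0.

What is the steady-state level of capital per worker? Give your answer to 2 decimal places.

In steady state, investment equals break-even investment: s·k^α = (n + δ)·k.
Rearranging, k^(1−α) = s / (n + δ).
k^0.59 = 0.22 / (0.025 + 0.077) = 0.22 / 0.102 = 2.1569
k* = 2.1569^(1/0.59) ≈ 3.6797

k* ≈ 3.68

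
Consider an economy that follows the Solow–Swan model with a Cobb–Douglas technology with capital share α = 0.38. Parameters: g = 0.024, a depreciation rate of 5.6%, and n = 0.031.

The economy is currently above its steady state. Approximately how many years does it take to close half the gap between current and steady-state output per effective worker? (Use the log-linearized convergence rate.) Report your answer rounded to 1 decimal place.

Near the steady state the convergence rate is λ = (1 − α)(n + g + δ).
λ = (1 − 0.38) × 0.111 = 0.62 × 0.111 = 0.06882
Half-life = ln 2 / λ = 0.6931 / 0.06882 ≈ 10.07 years

t_½ ≈ 10.1 years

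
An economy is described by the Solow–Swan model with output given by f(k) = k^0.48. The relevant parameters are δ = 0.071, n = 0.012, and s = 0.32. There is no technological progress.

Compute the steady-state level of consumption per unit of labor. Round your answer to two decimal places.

In steady state, investment equals break-even investment: s·k^α = (n + δ)·k.
Dividing both sides by k: k^(1−α) = s / (n + δ).
k^0.52 = 0.32 / (0.012 + 0.071) = 0.32 / 0.083 = 3.8554
k* = 3.8554^(1/0.52) ≈ 13.3985
y* = (k*)^α = 13.3985^0.48 ≈ 3.4753
c* = (1 − s)·y* = (1 − 0.32) × 3.4753 ≈ 2.3632

c* ≈ 2.36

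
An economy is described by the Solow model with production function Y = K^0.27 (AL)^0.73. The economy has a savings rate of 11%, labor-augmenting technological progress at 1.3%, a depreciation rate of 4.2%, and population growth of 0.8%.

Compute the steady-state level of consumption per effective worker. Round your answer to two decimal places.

c* = 1.09

Steady state requires s·f(k) = (n + g + δ)·k, i.e. s·k^α = (n + g + δ)·k.
Rearranging, k^(1−α) = s / (n + g + δ).
k^0.73 = 0.11 / (0.008 + 0.013 + 0.042) = 0.11 / 0.063 = 1.7460
k* = 1.7460^(1/0.73) ≈ 2.1457
y* = (k*)^α = 2.1457^0.27 ≈ 1.2289
c* = (1 − s)·y* = (1 − 0.11) × 1.2289 ≈ 1.0937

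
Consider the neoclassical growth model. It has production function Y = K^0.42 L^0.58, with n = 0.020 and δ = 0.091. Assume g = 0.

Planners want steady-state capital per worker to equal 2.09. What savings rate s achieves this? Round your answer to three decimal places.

At the steady state, Δk = 0, so s·k^α = (n + δ)·k.
So s / (n + δ) = (k*)^(1−α) = 2.09^0.58 = 1.5335.
Therefore s = 1.5335 × (n + δ) = 1.5335 × 0.111 = 0.1702.

s ≈ 0.170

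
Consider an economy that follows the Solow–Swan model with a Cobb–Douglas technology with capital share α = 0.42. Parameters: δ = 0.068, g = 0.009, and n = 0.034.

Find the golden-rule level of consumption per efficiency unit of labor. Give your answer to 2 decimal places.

At the golden rule, f'(k) = n + g + δ, so α·k^(α−1) = n + g + δ and k_gold = (α/(n + g + δ))^(1/(1−α)).
k_gold = (0.42/0.111)^(1/0.58) = 3.7838^1.7241 ≈ 9.9176
c_gold = f(k_gold) − (n + g + δ)·k_gold = 2.6211 − 0.111×9.9176 ≈ 1.5202

c_gold ≈ 1.52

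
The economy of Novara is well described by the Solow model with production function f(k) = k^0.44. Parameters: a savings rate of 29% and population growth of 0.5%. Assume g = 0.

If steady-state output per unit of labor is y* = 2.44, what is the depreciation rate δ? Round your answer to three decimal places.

In steady state, investment equals break-even investment: s·k^α = (n + δ)·k.
Since y* = [s/(n + δ)]^(α/(1−α)), we have s/(n + δ) = (y*)^((1−α)/α) = 2.44^1.2727 = 3.1119.
Therefore n + δ = s / 3.1119 = 0.29 / 3.1119 = 0.0932, so δ = 0.0932 − 0.005 = 0.0882.

δ ≈ 0.088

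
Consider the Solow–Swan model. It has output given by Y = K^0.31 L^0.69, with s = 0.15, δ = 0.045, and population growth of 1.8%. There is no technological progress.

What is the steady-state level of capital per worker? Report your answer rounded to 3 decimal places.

k* = 3.516

At the steady state, Δk = 0, so s·k^α = (n + δ)·k.
Dividing both sides by k: k^(1−α) = s / (n + δ).
k^0.69 = 0.15 / (0.018 + 0.045) = 0.15 / 0.063 = 2.3810
k* = 2.3810^(1/0.69) ≈ 3.5158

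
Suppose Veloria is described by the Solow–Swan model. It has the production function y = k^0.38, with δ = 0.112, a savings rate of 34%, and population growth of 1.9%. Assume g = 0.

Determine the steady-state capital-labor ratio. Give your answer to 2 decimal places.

k* ≈ 4.66

In steady state, investment equals break-even investment: s·k^α = (n + δ)·k.
Rearranging, k^(1−α) = s / (n + δ).
k^0.62 = 0.34 / (0.019 + 0.112) = 0.34 / 0.131 = 2.5954
k* = 2.5954^(1/0.62) ≈ 4.6566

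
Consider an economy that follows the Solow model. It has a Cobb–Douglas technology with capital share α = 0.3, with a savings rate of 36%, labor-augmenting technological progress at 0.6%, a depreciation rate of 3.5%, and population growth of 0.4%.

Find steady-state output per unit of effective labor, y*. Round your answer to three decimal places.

In steady state, investment equals break-even investment: s·k^α = (n + g + δ)·k.
Rearranging, k^(1−α) = s / (n + g + δ).
k^0.7 = 0.36 / (0.004 + 0.006 + 0.035) = 0.36 / 0.045 = 8.0000
k* = 8.0000^(1/0.7) ≈ 19.5042
y* = (k*)^α = 19.5042^0.3 ≈ 2.4380

y* = 2.438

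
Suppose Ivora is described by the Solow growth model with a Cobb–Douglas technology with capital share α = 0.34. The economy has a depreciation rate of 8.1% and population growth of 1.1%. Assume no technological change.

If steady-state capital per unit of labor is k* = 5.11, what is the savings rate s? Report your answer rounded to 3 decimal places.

s ≈ 0.270

Steady state requires s·f(k) = (n + δ)·k, i.e. s·k^α = (n + δ)·k.
So s / (n + δ) = (k*)^(1−α) = 5.11^0.66 = 2.9347.
Therefore s = 2.9347 × (n + δ) = 2.9347 × 0.092 = 0.2700.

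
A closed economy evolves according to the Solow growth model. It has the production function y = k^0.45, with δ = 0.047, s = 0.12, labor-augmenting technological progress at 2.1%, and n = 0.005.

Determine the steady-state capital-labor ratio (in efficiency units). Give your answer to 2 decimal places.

At the steady state, Δk = 0, so s·k^α = (n + g + δ)·k.
Rearranging, k^(1−α) = s / (n + g + δ).
k^0.55 = 0.12 / (0.005 + 0.021 + 0.047) = 0.12 / 0.073 = 1.6438
k* = 1.6438^(1/0.55) ≈ 2.4686

k* ≈ 2.47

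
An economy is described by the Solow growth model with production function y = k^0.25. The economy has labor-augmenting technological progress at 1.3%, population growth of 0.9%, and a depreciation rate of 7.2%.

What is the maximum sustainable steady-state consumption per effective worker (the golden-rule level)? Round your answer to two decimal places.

c_gold ≈ 1.04

At the golden rule, f'(k) = n + g + δ, so α·k^(α−1) = n + g + δ and k_gold = (α/(n + g + δ))^(1/(1−α)).
k_gold = (0.25/0.094)^(1/0.75) = 2.6596^1.3333 ≈ 3.6847
c_gold = f(k_gold) − (n + g + δ)·k_gold = 1.3855 − 0.094×3.6847 ≈ 1.0391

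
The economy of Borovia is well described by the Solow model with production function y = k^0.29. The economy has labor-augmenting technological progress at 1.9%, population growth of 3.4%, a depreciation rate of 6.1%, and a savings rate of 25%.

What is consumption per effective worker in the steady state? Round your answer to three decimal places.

In steady state, investment equals break-even investment: s·k^α = (n + g + δ)·k.
Dividing both sides by k: k^(1−α) = s / (n + g + δ).
k^0.71 = 0.25 / (0.034 + 0.019 + 0.061) = 0.25 / 0.114 = 2.1930
k* = 2.1930^(1/0.71) ≈ 3.0223
y* = (k*)^α = 3.0223^0.29 ≈ 1.3782
c* = (1 − s)·y* = (1 − 0.25) × 1.3782 ≈ 1.0337

c* ≈ 1.034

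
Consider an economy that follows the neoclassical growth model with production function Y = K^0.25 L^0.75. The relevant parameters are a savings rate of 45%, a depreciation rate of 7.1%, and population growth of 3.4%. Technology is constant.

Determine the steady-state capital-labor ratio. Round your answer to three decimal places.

Steady state requires s·f(k) = (n + δ)·k, i.e. s·k^α = (n + δ)·k.
Dividing both sides by k: k^(1−α) = s / (n + δ).
k^0.75 = 0.45 / (0.034 + 0.071) = 0.45 / 0.105 = 4.2857
k* = 4.2857^(1/0.75) ≈ 6.9614

k* = 6.961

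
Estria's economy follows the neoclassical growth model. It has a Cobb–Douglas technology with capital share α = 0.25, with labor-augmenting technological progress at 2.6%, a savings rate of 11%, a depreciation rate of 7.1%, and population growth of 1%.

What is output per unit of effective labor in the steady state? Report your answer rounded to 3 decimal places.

y* = 1.009

At the steady state, Δk = 0, so s·k^α = (n + g + δ)·k.
Rearranging, k^(1−α) = s / (n + g + δ).
k^0.75 = 0.11 / (0.010 + 0.026 + 0.071) = 0.11 / 0.107 = 1.0280
k* = 1.0280^(1/0.75) ≈ 1.0375
y* = (k*)^α = 1.0375^0.25 ≈ 1.0092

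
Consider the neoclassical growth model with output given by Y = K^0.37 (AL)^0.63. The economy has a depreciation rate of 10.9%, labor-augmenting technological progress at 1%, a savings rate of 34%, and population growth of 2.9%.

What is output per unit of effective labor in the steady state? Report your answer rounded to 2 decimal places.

y* ≈ 1.63

Steady state requires s·f(k) = (n + g + δ)·k, i.e. s·k^α = (n + g + δ)·k.
Rearranging, k^(1−α) = s / (n + g + δ).
k^0.63 = 0.34 / (0.029 + 0.010 + 0.109) = 0.34 / 0.148 = 2.2973
k* = 2.2973^(1/0.63) ≈ 3.7442
y* = (k*)^α = 3.7442^0.37 ≈ 1.6298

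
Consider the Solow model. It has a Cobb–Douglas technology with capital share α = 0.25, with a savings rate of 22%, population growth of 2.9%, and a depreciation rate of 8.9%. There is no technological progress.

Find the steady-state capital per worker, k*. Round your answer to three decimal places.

k* = 2.295

At the steady state, Δk = 0, so s·k^α = (n + δ)·k.
Dividing both sides by k: k^(1−α) = s / (n + δ).
k^0.75 = 0.22 / (0.029 + 0.089) = 0.22 / 0.118 = 1.8644
k* = 1.8644^(1/0.75) ≈ 2.2947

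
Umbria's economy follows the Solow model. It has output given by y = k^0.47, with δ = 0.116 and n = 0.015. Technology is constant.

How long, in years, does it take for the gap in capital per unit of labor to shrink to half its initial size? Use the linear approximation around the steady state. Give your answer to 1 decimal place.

Near the steady state the convergence rate is λ = (1 − α)(n + δ).
λ = (1 − 0.47) × 0.131 = 0.53 × 0.131 = 0.06943
Half-life = ln 2 / λ = 0.6931 / 0.06943 ≈ 9.98 years

t_½ ≈ 10.0 years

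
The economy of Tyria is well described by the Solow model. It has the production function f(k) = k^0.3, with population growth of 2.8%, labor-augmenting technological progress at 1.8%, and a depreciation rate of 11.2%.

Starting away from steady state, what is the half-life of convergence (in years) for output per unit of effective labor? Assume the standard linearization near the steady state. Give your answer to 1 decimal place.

about 6.3 years

Near the steady state the convergence rate is λ = (1 − α)(n + g + δ).
λ = (1 − 0.3) × 0.158 = 0.7 × 0.158 = 0.1106
Half-life = ln 2 / λ = 0.6931 / 0.1106 ≈ 6.27 years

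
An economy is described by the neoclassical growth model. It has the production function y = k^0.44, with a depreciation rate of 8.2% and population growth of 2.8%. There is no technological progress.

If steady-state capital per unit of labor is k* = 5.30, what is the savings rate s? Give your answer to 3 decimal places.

s ≈ 0.280

At the steady state, Δk = 0, so s·k^α = (n + δ)·k.
So s / (n + δ) = (k*)^(1−α) = 5.30^0.56 = 2.5445.
Therefore s = 2.5445 × (n + δ) = 2.5445 × 0.110 = 0.2799.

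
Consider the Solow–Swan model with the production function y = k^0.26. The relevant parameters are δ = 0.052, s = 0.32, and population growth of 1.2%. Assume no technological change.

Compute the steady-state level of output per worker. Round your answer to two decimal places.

y* = 1.76

In steady state, investment equals break-even investment: s·k^α = (n + δ)·k.
Rearranging, k^(1−α) = s / (n + δ).
k^0.74 = 0.32 / (0.012 + 0.052) = 0.32 / 0.064 = 5.0000
k* = 5.0000^(1/0.74) ≈ 8.8014
y* = (k*)^α = 8.8014^0.26 ≈ 1.7603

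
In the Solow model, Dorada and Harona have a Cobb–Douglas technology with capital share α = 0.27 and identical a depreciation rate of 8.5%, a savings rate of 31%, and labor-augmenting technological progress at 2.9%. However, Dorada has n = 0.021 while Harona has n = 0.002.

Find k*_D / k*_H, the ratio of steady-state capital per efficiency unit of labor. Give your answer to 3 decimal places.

Steady-state k* = [s/(n + g + δ)]^(1/(1−α)), so the ratio is [ (s_D/(n + g + δ)_D) / (s_H/(n + g + δ)_H) ]^1.3699.
s_D/(n + g + δ)_D = 0.31/0.135 = 2.2963; s_H/(n + g + δ)_H = 0.31/0.116 = 2.6724.
Ratio = (2.2963/2.6724)^1.3699 = 0.8593^1.3699 ≈ 0.8124

ratio ≈ 0.812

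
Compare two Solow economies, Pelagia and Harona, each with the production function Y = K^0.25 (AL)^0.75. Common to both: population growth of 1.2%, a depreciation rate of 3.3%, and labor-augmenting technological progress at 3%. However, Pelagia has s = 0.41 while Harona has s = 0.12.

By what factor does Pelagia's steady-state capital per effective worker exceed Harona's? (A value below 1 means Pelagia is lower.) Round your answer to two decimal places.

Steady-state k* = [s/(n + g + δ)]^(1/(1−α)), so the ratio is [ (s_P/(n + g + δ)_P) / (s_H/(n + g + δ)_H) ]^1.3333.
s_P/(n + g + δ)_P = 0.41/0.075 = 5.4667; s_H/(n + g + δ)_H = 0.12/0.075 = 1.6000.
Ratio = (5.4667/1.6000)^1.3333 = 3.4167^1.3333 ≈ 5.1459

ratio ≈ 5.15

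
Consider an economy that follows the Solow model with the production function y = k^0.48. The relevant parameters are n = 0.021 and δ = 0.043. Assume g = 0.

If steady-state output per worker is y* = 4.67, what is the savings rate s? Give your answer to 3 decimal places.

s ≈ 0.340

Steady state requires s·f(k) = (n + δ)·k, i.e. s·k^α = (n + δ)·k.
Since y* = [s/(n + δ)]^(α/(1−α)), we have s/(n + δ) = (y*)^((1−α)/α) = 4.67^1.0833 = 5.3097.
Therefore s = 5.3097 × (n + δ) = 5.3097 × 0.064 = 0.3398.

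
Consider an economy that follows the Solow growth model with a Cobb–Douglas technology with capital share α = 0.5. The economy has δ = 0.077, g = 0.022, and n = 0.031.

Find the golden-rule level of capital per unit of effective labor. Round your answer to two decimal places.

k_gold ≈ 14.79

The golden rule sets f'(k) = n + g + δ, i.e. α·k^(α−1) = n + g + δ.
So k^(1−α) = α / (n + g + δ) = 0.5 / 0.130 = 3.8462.
k_gold = 3.8462^(1/0.5) ≈ 14.7933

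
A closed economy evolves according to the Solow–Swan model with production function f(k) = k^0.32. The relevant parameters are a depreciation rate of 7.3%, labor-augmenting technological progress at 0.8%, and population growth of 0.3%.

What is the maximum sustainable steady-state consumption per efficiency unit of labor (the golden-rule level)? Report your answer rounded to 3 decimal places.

At the golden rule, f'(k) = n + g + δ, so α·k^(α−1) = n + g + δ and k_gold = (α/(n + g + δ))^(1/(1−α)).
k_gold = (0.32/0.084)^(1/0.68) = 3.8095^1.4706 ≈ 7.1487
c_gold = f(k_gold) − (n + g + δ)·k_gold = 1.8765 − 0.084×7.1487 ≈ 1.2760

c_gold ≈ 1.276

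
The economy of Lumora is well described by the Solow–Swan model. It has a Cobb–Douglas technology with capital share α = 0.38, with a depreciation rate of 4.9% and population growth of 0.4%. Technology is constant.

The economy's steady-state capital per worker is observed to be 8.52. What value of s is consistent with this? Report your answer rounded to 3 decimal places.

Steady state requires s·f(k) = (n + δ)·k, i.e. s·k^α = (n + δ)·k.
So s / (n + δ) = (k*)^(1−α) = 8.52^0.62 = 3.7746.
Therefore s = 3.7746 × (n + δ) = 3.7746 × 0.053 = 0.2001.

s ≈ 0.200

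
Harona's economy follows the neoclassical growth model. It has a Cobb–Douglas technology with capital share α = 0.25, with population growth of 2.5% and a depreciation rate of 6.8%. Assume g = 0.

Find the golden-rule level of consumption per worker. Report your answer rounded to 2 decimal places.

At the golden rule, f'(k) = n + δ, so α·k^(α−1) = n + δ and k_gold = (α/(n + δ))^(1/(1−α)).
k_gold = (0.25/0.093)^(1/0.75) = 2.6882^1.3333 ≈ 3.7377
c_gold = f(k_gold) − (n + δ)·k_gold = 1.3904 − 0.093×3.7377 ≈ 1.0428

c_gold ≈ 1.04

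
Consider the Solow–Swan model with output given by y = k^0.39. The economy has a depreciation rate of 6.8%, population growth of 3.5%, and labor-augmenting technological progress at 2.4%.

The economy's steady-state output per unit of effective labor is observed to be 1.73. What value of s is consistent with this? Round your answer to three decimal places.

s ≈ 0.299

In steady state, investment equals break-even investment: s·k^α = (n + g + δ)·k.
Since y* = [s/(n + g + δ)]^(α/(1−α)), we have s/(n + g + δ) = (y*)^((1−α)/α) = 1.73^1.5641 = 2.3568.
Therefore s = 2.3568 × (n + g + δ) = 2.3568 × 0.127 = 0.2993.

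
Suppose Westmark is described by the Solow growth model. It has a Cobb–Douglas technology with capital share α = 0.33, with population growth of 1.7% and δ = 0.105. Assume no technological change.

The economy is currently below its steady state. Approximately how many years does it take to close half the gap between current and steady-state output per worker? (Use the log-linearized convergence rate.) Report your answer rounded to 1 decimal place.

about 8.5 years

Near the steady state the convergence rate is λ = (1 − α)(n + δ).
λ = (1 − 0.33) × 0.122 = 0.67 × 0.122 = 0.08174
Half-life = ln 2 / λ = 0.6931 / 0.08174 ≈ 8.48 years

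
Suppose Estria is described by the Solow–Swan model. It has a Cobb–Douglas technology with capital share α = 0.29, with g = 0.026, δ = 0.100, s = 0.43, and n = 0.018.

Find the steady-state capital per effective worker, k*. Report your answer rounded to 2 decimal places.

k* ≈ 4.67

At the steady state, Δk = 0, so s·k^α = (n + g + δ)·k.
Dividing both sides by k: k^(1−α) = s / (n + g + δ).
k^0.71 = 0.43 / (0.018 + 0.026 + 0.100) = 0.43 / 0.144 = 2.9861
k* = 2.9861^(1/0.71) ≈ 4.6683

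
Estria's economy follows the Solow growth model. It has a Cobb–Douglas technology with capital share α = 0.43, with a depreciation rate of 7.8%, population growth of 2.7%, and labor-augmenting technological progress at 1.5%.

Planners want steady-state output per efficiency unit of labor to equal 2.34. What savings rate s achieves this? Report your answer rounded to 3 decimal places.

s ≈ 0.370

Steady state requires s·f(k) = (n + g + δ)·k, i.e. s·k^α = (n + g + δ)·k.
Since y* = [s/(n + g + δ)]^(α/(1−α)), we have s/(n + g + δ) = (y*)^((1−α)/α) = 2.34^1.3256 = 3.0863.
Therefore s = 3.0863 × (n + g + δ) = 3.0863 × 0.120 = 0.3704.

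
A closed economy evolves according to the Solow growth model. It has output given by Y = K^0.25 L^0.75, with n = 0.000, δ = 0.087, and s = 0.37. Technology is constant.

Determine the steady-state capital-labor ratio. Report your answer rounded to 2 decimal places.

In steady state, investment equals break-even investment: s·k^α = (n + δ)·k.
Rearranging, k^(1−α) = s / (n + δ).
k^0.75 = 0.37 / (0.000 + 0.087) = 0.37 / 0.087 = 4.2529
k* = 4.2529^(1/0.75) ≈ 6.8904

k* = 6.89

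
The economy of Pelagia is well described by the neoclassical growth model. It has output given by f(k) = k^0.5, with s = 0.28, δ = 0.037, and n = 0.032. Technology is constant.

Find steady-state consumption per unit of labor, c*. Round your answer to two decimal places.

Steady state requires s·f(k) = (n + δ)·k, i.e. s·k^α = (n + δ)·k.
Rearranging, k^(1−α) = s / (n + δ).
k^0.5 = 0.28 / (0.032 + 0.037) = 0.28 / 0.069 = 4.0580
k* = 4.0580^(1/0.5) ≈ 16.4674
y* = (k*)^α = 16.4674^0.5 ≈ 4.0580
c* = (1 − s)·y* = (1 − 0.28) × 4.0580 ≈ 2.9218

c* ≈ 2.92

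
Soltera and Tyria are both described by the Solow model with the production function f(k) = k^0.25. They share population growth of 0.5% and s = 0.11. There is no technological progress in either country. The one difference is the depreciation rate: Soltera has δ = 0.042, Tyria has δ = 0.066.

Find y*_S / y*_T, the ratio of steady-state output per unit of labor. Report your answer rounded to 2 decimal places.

Steady-state y* = [s/(n + δ)]^(α/(1−α)), so the ratio is [ (s_S/(n + δ)_S) / (s_T/(n + δ)_T) ]^0.3333.
s_S/(n + δ)_S = 0.11/0.047 = 2.3404; s_T/(n + δ)_T = 0.11/0.071 = 1.5493.
Ratio = (2.3404/1.5493)^0.3333 = 1.5106^0.3333 ≈ 1.1474

y*_S / y*_T ≈ 1.15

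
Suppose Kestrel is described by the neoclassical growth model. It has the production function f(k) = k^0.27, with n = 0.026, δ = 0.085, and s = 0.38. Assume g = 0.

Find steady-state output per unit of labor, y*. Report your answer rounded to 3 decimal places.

In steady state, investment equals break-even investment: s·k^α = (n + δ)·k.
Dividing both sides by k: k^(1−α) = s / (n + δ).
k^0.73 = 0.38 / (0.026 + 0.085) = 0.38 / 0.111 = 3.4234
k* = 3.4234^(1/0.73) ≈ 5.3968
y* = (k*)^α = 5.3968^0.27 ≈ 1.5764

y* = 1.576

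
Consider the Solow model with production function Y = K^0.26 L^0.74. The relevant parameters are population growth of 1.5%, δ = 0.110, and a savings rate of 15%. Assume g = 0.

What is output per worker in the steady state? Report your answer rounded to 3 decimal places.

y* ≈ 1.066

Steady state requires s·f(k) = (n + δ)·k, i.e. s·k^α = (n + δ)·k.
Rearranging, k^(1−α) = s / (n + δ).
k^0.74 = 0.15 / (0.015 + 0.110) = 0.15 / 0.125 = 1.2000
k* = 1.2000^(1/0.74) ≈ 1.2794
y* = (k*)^α = 1.2794^0.26 ≈ 1.0662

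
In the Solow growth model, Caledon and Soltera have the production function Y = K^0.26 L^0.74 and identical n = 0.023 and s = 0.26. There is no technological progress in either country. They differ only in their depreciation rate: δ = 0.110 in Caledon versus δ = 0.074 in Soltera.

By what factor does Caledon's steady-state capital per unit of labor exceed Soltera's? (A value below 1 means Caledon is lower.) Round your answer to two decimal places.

ratio ≈ 0.65

Steady-state k* = [s/(n + δ)]^(1/(1−α)), so the ratio is [ (s_C/(n + δ)_C) / (s_S/(n + δ)_S) ]^1.3514.
s_C/(n + δ)_C = 0.26/0.133 = 1.9549; s_S/(n + δ)_S = 0.26/0.097 = 2.6804.
Ratio = (1.9549/2.6804)^1.3514 = 0.7293^1.3514 ≈ 0.6527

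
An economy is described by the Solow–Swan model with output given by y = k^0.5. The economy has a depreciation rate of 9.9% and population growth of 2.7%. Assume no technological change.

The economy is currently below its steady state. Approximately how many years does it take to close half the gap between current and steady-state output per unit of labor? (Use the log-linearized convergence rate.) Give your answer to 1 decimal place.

Near the steady state the convergence rate is λ = (1 − α)(n + δ).
λ = (1 − 0.5) × 0.126 = 0.5 × 0.126 = 0.0630
Half-life = ln 2 / λ = 0.6931 / 0.0630 ≈ 11.00 years

t_½ ≈ 11.0 years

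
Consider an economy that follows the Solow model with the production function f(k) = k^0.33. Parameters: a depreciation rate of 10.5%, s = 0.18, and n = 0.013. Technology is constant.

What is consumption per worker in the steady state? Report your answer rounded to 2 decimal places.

c* = 1.01

Steady state requires s·f(k) = (n + δ)·k, i.e. s·k^α = (n + δ)·k.
Dividing both sides by k: k^(1−α) = s / (n + δ).
k^0.67 = 0.18 / (0.013 + 0.105) = 0.18 / 0.118 = 1.5254
k* = 1.5254^(1/0.67) ≈ 1.8780
y* = (k*)^α = 1.8780^0.33 ≈ 1.2312
c* = (1 − s)·y* = (1 − 0.18) × 1.2312 ≈ 1.0096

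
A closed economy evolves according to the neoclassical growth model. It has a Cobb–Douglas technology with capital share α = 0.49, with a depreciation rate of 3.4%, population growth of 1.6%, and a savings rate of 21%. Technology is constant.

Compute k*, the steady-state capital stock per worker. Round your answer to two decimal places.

In steady state, investment equals break-even investment: s·k^α = (n + δ)·k.
Rearranging, k^(1−α) = s / (n + δ).
k^0.51 = 0.21 / (0.016 + 0.034) = 0.21 / 0.050 = 4.2000
k* = 4.2000^(1/0.51) ≈ 16.6747

k* ≈ 16.67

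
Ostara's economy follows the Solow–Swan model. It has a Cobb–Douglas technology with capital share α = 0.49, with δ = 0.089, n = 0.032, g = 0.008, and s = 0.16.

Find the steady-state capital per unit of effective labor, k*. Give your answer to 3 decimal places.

Steady state requires s·f(k) = (n + g + δ)·k, i.e. s·k^α = (n + g + δ)·k.
Dividing both sides by k: k^(1−α) = s / (n + g + δ).
k^0.51 = 0.16 / (0.032 + 0.008 + 0.089) = 0.16 / 0.129 = 1.2403
k* = 1.2403^(1/0.51) ≈ 1.5254

k* ≈ 1.525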